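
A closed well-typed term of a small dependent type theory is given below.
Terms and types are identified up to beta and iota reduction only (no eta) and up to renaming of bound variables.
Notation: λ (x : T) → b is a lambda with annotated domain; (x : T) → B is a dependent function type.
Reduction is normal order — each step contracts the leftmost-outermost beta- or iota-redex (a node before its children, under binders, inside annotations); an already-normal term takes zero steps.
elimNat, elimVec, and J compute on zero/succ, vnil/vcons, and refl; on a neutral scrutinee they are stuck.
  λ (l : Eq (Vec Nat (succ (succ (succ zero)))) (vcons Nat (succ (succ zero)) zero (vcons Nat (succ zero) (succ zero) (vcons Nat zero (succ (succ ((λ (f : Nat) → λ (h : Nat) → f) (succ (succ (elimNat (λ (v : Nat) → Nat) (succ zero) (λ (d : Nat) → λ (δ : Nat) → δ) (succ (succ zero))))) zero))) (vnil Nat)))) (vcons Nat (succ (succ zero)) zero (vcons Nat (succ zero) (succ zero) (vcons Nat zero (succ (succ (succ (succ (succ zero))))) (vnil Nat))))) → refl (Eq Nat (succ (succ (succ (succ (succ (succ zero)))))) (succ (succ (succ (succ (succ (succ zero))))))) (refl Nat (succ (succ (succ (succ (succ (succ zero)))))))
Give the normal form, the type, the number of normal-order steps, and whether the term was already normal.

reduced normal form:
  λ (l : Eq (Vec Nat (succ (succ (succ zero)))) (vcons Nat (succ (succ zero)) zero (vcons Nat (succ zero) (succ zero) (vcons Nat zero (succ (succ (succ (succ (succ zero))))) (vnil Nat)))) (vcons Nat (succ (succ zero)) zero (vcons Nat (succ zero) (succ zero) (vcons Nat zero (succ (succ (succ (succ (succ zero))))) (vnil Nat))))) → refl (Eq Nat (succ (succ (succ (succ (succ (succ zero)))))) (succ (succ (succ (succ (succ (succ zero))))))) (refl Nat (succ (succ (succ (succ (succ (succ zero)))))))
inferred type:
  (l : Eq (Vec Nat (succ (succ (succ zero)))) (vcons Nat (succ (succ zero)) zero (vcons Nat (succ zero) (succ zero) (vcons Nat zero (succ (succ (succ (succ (succ zero))))) (vnil Nat)))) (vcons Nat (succ (succ zero)) zero (vcons Nat (succ zero) (succ zero) (vcons Nat zero (succ (succ (succ (succ (succ zero))))) (vnil Nat))))) → Eq (Eq Nat (succ (succ (succ (succ (succ (succ zero)))))) (succ (succ (succ (succ (succ (succ zero))))))) (refl Nat (succ (succ (succ (succ (succ (succ zero))))))) (refl Nat (succ (succ (succ (succ (succ (succ zero)))))))
reduction steps (normal order): 9
term was already normal: no
first contracted redex: a beta-redex


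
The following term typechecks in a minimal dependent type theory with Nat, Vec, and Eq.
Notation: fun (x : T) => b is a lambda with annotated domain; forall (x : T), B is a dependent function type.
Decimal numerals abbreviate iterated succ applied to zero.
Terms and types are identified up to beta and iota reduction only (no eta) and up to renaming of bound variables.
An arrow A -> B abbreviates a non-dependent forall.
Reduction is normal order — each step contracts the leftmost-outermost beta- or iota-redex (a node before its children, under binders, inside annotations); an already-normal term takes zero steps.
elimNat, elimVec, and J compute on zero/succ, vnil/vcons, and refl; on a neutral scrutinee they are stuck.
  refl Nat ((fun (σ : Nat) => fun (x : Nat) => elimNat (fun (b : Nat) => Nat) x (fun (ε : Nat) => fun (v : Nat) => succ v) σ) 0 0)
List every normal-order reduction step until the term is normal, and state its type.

normal-order reduction:
  refl Nat ((fun (σ : Nat) => fun (x : Nat) => elimNat (fun (b : Nat) => Nat) x (fun (ε : Nat) => fun (v : Nat) => succ v) σ) 0 0)
  ~> refl Nat ((fun (σ : Nat) => elimNat (fun (x : Nat) => Nat) σ (fun (b : Nat) => fun (ε : Nat) => succ ε) 0) 0)
  ~> refl Nat (elimNat (fun (σ : Nat) => Nat) 0 (fun (x : Nat) => fun (b : Nat) => succ b) 0)
  ~> refl Nat 0
type:
  Eq Nat 0 0


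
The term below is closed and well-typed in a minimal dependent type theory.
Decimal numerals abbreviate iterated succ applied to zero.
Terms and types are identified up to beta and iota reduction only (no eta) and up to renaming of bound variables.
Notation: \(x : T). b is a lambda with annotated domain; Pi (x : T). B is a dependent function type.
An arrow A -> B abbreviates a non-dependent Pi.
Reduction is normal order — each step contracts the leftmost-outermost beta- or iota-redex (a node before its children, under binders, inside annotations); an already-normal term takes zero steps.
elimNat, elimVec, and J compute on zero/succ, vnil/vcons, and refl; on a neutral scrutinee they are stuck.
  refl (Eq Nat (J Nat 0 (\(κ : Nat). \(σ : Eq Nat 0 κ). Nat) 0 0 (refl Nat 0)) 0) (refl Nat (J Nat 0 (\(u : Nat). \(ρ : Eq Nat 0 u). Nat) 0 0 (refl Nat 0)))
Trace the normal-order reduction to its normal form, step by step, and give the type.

normal-order reduction:
  refl (Eq Nat (J Nat 0 (\(κ : Nat). \(σ : Eq Nat 0 κ). Nat) 0 0 (refl Nat 0)) 0) (refl Nat (J Nat 0 (\(u : Nat). \(ρ : Eq Nat 0 u). Nat) 0 0 (refl Nat 0)))
  ~> refl (Eq Nat 0 0) (refl Nat (J Nat 0 (\(κ : Nat). \(σ : Eq Nat 0 κ). Nat) 0 0 (refl Nat 0)))
  ~> refl (Eq Nat 0 0) (refl Nat 0)
type:
  Eq (Eq Nat 0 0) (refl Nat 0) (refl Nat 0)


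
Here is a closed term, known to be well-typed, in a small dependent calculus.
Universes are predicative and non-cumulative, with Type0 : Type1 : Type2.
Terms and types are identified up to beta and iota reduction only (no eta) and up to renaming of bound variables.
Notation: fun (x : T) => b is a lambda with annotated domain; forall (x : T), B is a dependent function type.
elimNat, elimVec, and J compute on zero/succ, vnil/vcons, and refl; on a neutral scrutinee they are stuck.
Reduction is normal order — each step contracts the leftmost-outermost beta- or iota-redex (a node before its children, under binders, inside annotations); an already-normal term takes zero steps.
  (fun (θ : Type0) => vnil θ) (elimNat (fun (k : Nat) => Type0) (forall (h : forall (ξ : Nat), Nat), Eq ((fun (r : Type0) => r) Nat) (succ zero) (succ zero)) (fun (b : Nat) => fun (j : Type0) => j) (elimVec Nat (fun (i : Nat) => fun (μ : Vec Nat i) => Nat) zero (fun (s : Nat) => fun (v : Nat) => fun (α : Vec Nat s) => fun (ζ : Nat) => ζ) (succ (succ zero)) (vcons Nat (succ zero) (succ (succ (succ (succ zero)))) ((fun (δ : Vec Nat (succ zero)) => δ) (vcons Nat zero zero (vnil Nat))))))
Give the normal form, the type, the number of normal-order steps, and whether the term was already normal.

reduced normal form:
  vnil (forall (θ : forall (k : Nat), Nat), Eq Nat (succ zero) (succ zero))
type:
  Vec (forall (θ : forall (k : Nat), Nat), Eq Nat (succ zero) (succ zero)) zero
normal-order step count: 15
started in normal form: no
first contracted redex: a beta-redex


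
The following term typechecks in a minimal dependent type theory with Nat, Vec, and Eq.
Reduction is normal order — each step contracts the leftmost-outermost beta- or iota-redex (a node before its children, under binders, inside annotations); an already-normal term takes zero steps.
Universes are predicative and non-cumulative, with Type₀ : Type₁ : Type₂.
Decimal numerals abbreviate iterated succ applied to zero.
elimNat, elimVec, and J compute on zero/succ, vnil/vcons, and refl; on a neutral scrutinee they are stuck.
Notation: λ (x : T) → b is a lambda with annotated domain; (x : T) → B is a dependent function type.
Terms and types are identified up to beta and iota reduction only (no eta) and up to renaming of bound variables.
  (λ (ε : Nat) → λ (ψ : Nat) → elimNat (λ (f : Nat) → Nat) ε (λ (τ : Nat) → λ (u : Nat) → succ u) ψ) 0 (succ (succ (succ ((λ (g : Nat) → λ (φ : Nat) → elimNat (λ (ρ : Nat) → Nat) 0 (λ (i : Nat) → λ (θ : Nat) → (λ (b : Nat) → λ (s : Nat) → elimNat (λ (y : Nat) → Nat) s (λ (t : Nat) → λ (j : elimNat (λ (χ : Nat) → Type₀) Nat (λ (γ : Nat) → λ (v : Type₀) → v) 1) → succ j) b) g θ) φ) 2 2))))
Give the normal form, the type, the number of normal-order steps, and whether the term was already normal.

normal form:
  7
the term's type:
  Nat
normal-order step count: 51
already normal: no
first redex: a beta-redex


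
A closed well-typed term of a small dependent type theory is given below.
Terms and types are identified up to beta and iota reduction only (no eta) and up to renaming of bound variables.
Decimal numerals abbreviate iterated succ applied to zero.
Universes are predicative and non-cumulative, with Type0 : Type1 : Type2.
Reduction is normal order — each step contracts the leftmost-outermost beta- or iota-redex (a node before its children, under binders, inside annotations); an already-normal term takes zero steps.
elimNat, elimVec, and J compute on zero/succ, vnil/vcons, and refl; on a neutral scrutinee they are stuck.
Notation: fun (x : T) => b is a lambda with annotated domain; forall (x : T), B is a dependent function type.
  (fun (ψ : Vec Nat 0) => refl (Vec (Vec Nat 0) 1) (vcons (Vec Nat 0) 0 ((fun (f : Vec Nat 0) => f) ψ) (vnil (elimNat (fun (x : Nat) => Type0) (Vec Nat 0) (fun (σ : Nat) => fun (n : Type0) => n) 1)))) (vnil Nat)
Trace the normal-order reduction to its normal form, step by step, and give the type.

reduction (normal order):
  (fun (ψ : Vec Nat 0) => refl (Vec (Vec Nat 0) 1) (vcons (Vec Nat 0) 0 ((fun (f : Vec Nat 0) => f) ψ) (vnil (elimNat (fun (x : Nat) => Type0) (Vec Nat 0) (fun (σ : Nat) => fun (n : Type0) => n) 1)))) (vnil Nat)
  ~> refl (Vec (Vec Nat 0) 1) (vcons (Vec Nat 0) 0 ((fun (ψ : Vec Nat 0) => ψ) (vnil Nat)) (vnil (elimNat (fun (f : Nat) => Type0) (Vec Nat 0) (fun (x : Nat) => fun (σ : Type0) => σ) 1)))
  ~> refl (Vec (Vec Nat 0) 1) (vcons (Vec Nat 0) 0 (vnil Nat) (vnil (elimNat (fun (ψ : Nat) => Type0) (Vec Nat 0) (fun (f : Nat) => fun (x : Type0) => x) 1)))
  ~> refl (Vec (Vec Nat 0) 1) (vcons (Vec Nat 0) 0 (vnil Nat) (vnil ((fun (ψ : Nat) => fun (f : Type0) => f) 0 (elimNat (fun (x : Nat) => Type0) (Vec Nat 0) (fun (σ : Nat) => fun (n : Type0) => n) 0))))
  ~> refl (Vec (Vec Nat 0) 1) (vcons (Vec Nat 0) 0 (vnil Nat) (vnil ((fun (ψ : Type0) => ψ) (elimNat (fun (f : Nat) => Type0) (Vec Nat 0) (fun (x : Nat) => fun (σ : Type0) => σ) 0))))
  ~> refl (Vec (Vec Nat 0) 1) (vcons (Vec Nat 0) 0 (vnil Nat) (vnil (elimNat (fun (ψ : Nat) => Type0) (Vec Nat 0) (fun (f : Nat) => fun (x : Type0) => x) 0)))
  ~> refl (Vec (Vec Nat 0) 1) (vcons (Vec Nat 0) 0 (vnil Nat) (vnil (Vec Nat 0)))
type:
  Eq (Vec (Vec Nat 0) 1) (vcons (Vec Nat 0) 0 (vnil Nat) (vnil (Vec Nat 0))) (vcons (Vec Nat 0) 0 (vnil Nat) (vnil (Vec Nat 0)))


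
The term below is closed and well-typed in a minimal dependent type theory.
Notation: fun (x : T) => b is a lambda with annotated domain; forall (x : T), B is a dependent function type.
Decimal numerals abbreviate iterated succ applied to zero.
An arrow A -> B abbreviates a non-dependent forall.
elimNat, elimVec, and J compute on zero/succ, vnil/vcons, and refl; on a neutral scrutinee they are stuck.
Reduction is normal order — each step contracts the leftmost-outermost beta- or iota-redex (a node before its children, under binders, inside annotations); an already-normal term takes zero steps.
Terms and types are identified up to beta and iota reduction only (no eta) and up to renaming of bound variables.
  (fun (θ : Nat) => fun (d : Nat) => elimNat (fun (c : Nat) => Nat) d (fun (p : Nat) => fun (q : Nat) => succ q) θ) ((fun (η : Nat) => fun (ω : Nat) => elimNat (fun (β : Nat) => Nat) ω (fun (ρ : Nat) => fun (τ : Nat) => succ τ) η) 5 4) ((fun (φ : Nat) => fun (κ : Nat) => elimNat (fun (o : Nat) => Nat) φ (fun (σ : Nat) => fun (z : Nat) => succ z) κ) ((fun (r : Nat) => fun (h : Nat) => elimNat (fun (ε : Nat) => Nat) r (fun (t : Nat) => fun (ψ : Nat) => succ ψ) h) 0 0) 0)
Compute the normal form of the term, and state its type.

resulting normal form:
  9
the term's type:
  Nat


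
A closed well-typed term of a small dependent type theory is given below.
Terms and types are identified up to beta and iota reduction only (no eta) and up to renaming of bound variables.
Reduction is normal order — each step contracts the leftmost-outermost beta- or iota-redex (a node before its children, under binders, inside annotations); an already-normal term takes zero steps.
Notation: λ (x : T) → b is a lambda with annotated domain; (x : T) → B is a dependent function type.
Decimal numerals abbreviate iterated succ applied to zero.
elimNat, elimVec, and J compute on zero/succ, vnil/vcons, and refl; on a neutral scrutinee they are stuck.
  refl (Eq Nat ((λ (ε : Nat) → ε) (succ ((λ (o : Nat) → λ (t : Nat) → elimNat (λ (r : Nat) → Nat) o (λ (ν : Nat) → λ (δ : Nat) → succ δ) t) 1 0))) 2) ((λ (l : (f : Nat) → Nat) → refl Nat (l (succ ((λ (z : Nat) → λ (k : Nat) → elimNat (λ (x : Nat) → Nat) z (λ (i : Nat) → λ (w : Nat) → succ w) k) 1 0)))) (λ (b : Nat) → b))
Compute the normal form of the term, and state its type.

normal form:
  refl (Eq Nat 2 2) (refl Nat 2)
the term's type:
  Eq (Eq Nat 2 2) (refl Nat 2) (refl Nat 2)


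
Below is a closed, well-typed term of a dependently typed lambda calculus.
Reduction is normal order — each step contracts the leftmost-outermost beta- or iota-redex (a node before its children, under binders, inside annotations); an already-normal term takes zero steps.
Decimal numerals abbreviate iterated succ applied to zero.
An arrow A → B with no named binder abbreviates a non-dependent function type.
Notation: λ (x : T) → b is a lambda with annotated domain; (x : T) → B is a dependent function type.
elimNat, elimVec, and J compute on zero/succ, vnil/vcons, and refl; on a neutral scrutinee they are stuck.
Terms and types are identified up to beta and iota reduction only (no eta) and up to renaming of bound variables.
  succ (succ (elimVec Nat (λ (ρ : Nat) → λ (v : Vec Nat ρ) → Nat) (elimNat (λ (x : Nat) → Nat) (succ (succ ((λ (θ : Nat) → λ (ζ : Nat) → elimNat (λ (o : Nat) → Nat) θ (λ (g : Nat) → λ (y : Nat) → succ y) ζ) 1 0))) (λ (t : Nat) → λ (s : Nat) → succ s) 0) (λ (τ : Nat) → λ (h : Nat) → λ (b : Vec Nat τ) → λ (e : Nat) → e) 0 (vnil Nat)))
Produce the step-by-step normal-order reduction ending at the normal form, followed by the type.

normal-order reduction sequence:
  succ (succ (elimVec Nat (λ (ρ : Nat) → λ (v : Vec Nat ρ) → Nat) (elimNat (λ (x : Nat) → Nat) (succ (succ ((λ (θ : Nat) → λ (ζ : Nat) → elimNat (λ (o : Nat) → Nat) θ (λ (g : Nat) → λ (y : Nat) → succ y) ζ) 1 0))) (λ (t : Nat) → λ (s : Nat) → succ s) 0) (λ (τ : Nat) → λ (h : Nat) → λ (b : Vec Nat τ) → λ (e : Nat) → e) 0 (vnil Nat)))
  ~> succ (succ (elimNat (λ (ρ : Nat) → Nat) (succ (succ ((λ (v : Nat) → λ (x : Nat) → elimNat (λ (θ : Nat) → Nat) v (λ (ζ : Nat) → λ (o : Nat) → succ o) x) 1 0))) (λ (g : Nat) → λ (y : Nat) → succ y) 0))
  ~> succ (succ (succ (succ ((λ (ρ : Nat) → λ (v : Nat) → elimNat (λ (x : Nat) → Nat) ρ (λ (θ : Nat) → λ (ζ : Nat) → succ ζ) v) 1 0))))
  ~> succ (succ (succ (succ ((λ (ρ : Nat) → elimNat (λ (v : Nat) → Nat) 1 (λ (x : Nat) → λ (θ : Nat) → succ θ) ρ) 0))))
  ~> succ (succ (succ (succ (elimNat (λ (ρ : Nat) → Nat) 1 (λ (v : Nat) → λ (x : Nat) → succ x) 0))))
  ~> 5
the term's type:
  Nat


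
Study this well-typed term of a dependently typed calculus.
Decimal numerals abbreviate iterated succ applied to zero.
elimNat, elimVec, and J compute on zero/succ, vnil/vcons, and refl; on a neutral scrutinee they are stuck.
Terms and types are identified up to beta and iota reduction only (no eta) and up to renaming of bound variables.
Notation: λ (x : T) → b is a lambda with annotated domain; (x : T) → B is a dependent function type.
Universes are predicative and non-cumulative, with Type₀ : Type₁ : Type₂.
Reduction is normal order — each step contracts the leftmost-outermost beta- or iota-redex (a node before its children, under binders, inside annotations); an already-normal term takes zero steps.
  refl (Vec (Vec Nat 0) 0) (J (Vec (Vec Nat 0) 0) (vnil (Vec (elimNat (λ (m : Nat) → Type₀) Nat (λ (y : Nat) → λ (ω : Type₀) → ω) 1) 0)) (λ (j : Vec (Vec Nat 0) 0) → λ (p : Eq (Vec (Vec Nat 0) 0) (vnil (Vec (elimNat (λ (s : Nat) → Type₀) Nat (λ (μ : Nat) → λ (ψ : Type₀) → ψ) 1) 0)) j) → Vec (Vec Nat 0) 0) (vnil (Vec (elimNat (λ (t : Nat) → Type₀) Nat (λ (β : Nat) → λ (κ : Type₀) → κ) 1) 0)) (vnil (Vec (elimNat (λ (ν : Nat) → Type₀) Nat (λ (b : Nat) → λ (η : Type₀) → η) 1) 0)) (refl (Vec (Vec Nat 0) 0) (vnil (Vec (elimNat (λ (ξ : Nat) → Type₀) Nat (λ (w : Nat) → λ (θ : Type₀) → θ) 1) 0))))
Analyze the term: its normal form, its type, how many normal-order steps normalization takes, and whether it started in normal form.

resulting normal form:
  refl (Vec (Vec Nat 0) 0) (vnil (Vec Nat 0))
inferred type:
  Eq (Vec (Vec Nat 0) 0) (vnil (Vec Nat 0)) (vnil (Vec Nat 0))
reduction steps (normal order): 5
term was already normal: no
first redex: a J iota-redex


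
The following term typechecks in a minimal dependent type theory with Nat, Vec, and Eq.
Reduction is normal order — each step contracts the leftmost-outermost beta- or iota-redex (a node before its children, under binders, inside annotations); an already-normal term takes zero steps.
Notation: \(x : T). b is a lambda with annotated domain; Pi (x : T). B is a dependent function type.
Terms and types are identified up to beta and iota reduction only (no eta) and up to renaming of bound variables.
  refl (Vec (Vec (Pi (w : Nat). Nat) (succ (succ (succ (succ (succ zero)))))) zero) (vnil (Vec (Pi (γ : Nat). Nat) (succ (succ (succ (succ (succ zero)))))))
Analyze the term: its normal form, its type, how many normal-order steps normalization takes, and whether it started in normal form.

normal form:
  refl (Vec (Vec (Pi (w : Nat). Nat) (succ (succ (succ (succ (succ zero)))))) zero) (vnil (Vec (Pi (γ : Nat). Nat) (succ (succ (succ (succ (succ zero)))))))
inferred type:
  Eq (Vec (Vec (Pi (w : Nat). Nat) (succ (succ (succ (succ (succ zero)))))) zero) (vnil (Vec (Pi (γ : Nat). Nat) (succ (succ (succ (succ (succ zero))))))) (vnil (Vec (Pi (p : Nat). Nat) (succ (succ (succ (succ (succ zero)))))))
steps to reach normal form (normal order): 0
term was already normal: yes


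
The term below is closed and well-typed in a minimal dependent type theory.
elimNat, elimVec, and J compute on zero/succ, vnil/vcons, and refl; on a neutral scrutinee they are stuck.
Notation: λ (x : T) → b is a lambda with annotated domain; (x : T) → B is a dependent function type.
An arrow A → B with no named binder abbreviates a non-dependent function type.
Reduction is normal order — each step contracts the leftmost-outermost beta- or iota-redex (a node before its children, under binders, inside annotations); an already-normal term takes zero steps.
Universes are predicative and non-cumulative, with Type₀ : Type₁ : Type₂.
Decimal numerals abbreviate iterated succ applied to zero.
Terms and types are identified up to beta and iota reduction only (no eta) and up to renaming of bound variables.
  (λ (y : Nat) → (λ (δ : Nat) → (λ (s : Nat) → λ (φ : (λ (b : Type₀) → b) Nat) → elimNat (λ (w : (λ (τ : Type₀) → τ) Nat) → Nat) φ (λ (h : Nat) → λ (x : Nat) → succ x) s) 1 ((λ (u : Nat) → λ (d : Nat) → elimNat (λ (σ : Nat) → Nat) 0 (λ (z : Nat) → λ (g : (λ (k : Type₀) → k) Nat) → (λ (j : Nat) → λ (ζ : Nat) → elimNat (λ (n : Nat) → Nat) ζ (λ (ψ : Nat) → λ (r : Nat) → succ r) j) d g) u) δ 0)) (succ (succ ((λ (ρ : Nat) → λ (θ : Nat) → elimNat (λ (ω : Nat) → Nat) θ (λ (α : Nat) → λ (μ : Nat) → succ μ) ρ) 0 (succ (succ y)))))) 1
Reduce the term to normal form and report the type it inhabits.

normal form:
  1
type:
  Nat
observation: the leftmost-outermost redex is a beta-redex, and normalization takes 39 steps.


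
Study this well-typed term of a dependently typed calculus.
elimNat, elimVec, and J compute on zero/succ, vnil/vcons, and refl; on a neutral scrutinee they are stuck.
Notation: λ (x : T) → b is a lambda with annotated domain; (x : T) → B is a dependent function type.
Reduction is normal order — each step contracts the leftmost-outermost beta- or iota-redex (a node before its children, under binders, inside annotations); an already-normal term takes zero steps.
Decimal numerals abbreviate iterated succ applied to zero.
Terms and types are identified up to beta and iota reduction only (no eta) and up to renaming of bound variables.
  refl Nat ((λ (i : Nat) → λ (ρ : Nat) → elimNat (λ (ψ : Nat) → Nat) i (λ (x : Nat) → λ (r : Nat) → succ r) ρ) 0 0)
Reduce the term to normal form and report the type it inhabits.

normal form:
  refl Nat 0
the term's type:
  Eq Nat 0 0
observation: the term reaches its normal form after 3 normal-order steps.


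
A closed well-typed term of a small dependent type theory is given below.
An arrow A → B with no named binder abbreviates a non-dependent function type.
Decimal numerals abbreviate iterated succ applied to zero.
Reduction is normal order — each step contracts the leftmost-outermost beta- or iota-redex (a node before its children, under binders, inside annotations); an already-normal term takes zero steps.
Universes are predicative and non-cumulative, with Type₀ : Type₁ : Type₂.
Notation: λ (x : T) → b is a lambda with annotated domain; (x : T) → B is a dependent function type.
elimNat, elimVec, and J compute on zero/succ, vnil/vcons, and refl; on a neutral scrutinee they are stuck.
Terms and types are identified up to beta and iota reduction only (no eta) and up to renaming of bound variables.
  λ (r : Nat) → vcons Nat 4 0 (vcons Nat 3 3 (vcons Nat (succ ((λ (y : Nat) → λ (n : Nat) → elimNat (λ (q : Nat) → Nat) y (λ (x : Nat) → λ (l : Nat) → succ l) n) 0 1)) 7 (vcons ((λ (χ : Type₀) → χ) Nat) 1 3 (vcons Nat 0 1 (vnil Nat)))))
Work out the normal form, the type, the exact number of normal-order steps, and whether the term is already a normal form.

resulting normal form:
  λ (r : Nat) → vcons Nat 4 0 (vcons Nat 3 3 (vcons Nat 2 7 (vcons Nat 1 3 (vcons Nat 0 1 (vnil Nat)))))
type:
  Nat → Vec Nat 5
reduction steps (normal order): 7
started in normal form: no
first contracted redex: a beta-redex


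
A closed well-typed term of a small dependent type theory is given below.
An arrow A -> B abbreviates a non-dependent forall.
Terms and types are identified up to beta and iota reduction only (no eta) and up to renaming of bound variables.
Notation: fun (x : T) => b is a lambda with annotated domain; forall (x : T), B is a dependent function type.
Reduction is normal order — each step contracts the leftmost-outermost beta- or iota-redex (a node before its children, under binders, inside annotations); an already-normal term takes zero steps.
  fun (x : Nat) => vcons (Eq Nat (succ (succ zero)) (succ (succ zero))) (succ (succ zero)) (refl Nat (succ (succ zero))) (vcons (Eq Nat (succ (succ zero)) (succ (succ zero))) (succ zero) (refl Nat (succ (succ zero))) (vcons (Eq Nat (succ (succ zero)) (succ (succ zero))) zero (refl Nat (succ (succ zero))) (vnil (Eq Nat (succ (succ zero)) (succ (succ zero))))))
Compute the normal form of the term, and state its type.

normal form:
  fun (x : Nat) => vcons (Eq Nat (succ (succ zero)) (succ (succ zero))) (succ (succ zero)) (refl Nat (succ (succ zero))) (vcons (Eq Nat (succ (succ zero)) (succ (succ zero))) (succ zero) (refl Nat (succ (succ zero))) (vcons (Eq Nat (succ (succ zero)) (succ (succ zero))) zero (refl Nat (succ (succ zero))) (vnil (Eq Nat (succ (succ zero)) (succ (succ zero))))))
type:
  Nat -> Vec (Eq Nat (succ (succ zero)) (succ (succ zero))) (succ (succ (succ zero)))


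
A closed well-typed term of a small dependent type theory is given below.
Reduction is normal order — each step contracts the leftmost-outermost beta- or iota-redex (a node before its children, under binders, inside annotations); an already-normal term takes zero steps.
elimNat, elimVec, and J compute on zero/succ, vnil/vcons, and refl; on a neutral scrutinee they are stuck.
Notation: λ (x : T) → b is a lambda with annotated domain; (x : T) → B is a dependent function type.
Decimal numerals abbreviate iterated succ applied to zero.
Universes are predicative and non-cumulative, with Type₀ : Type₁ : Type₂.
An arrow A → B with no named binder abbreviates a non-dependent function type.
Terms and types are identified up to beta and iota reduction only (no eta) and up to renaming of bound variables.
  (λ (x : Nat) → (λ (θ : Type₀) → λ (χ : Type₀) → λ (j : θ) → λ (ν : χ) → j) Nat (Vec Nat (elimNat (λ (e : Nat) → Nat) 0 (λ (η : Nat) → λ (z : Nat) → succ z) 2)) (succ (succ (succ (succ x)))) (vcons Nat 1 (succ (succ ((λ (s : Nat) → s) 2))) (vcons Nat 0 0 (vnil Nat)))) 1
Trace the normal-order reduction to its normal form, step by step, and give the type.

normal-order reduction:
  (λ (x : Nat) → (λ (θ : Type₀) → λ (χ : Type₀) → λ (j : θ) → λ (ν : χ) → j) Nat (Vec Nat (elimNat (λ (e : Nat) → Nat) 0 (λ (η : Nat) → λ (z : Nat) → succ z) 2)) (succ (succ (succ (succ x)))) (vcons Nat 1 (succ (succ ((λ (s : Nat) → s) 2))) (vcons Nat 0 0 (vnil Nat)))) 1
  ~> (λ (x : Type₀) → λ (θ : Type₀) → λ (χ : x) → λ (j : θ) → χ) Nat (Vec Nat (elimNat (λ (ν : Nat) → Nat) 0 (λ (e : Nat) → λ (η : Nat) → succ η) 2)) 5 (vcons Nat 1 (succ (succ ((λ (z : Nat) → z) 2))) (vcons Nat 0 0 (vnil Nat)))
  ~> (λ (x : Type₀) → λ (θ : Nat) → λ (χ : x) → θ) (Vec Nat (elimNat (λ (j : Nat) → Nat) 0 (λ (ν : Nat) → λ (e : Nat) → succ e) 2)) 5 (vcons Nat 1 (succ (succ ((λ (η : Nat) → η) 2))) (vcons Nat 0 0 (vnil Nat)))
  ~> (λ (x : Nat) → λ (θ : Vec Nat (elimNat (λ (χ : Nat) → Nat) 0 (λ (j : Nat) → λ (ν : Nat) → succ ν) 2)) → x) 5 (vcons Nat 1 (succ (succ ((λ (e : Nat) → e) 2))) (vcons Nat 0 0 (vnil Nat)))
  ~> (λ (x : Vec Nat (elimNat (λ (θ : Nat) → Nat) 0 (λ (χ : Nat) → λ (j : Nat) → succ j) 2)) → 5) (vcons Nat 1 (succ (succ ((λ (ν : Nat) → ν) 2))) (vcons Nat 0 0 (vnil Nat)))
  ~> 5
type:
  Nat


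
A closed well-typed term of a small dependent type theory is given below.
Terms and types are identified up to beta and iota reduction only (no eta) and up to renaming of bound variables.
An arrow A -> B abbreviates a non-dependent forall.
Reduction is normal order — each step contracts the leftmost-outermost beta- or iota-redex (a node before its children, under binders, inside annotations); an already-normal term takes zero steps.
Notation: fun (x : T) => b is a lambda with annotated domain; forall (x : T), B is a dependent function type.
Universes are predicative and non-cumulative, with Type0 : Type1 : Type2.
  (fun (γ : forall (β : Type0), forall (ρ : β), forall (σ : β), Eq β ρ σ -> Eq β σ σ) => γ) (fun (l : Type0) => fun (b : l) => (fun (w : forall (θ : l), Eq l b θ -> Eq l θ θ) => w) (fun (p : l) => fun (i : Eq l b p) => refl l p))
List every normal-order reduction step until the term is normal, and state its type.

normal-order reduction:
  (fun (γ : forall (β : Type0), forall (ρ : β), forall (σ : β), Eq β ρ σ -> Eq β σ σ) => γ) (fun (l : Type0) => fun (b : l) => (fun (w : forall (θ : l), Eq l b θ -> Eq l θ θ) => w) (fun (p : l) => fun (i : Eq l b p) => refl l p))
  ~> fun (γ : Type0) => fun (β : γ) => (fun (ρ : forall (σ : γ), Eq γ β σ -> Eq γ σ σ) => ρ) (fun (l : γ) => fun (b : Eq γ β l) => refl γ l)
  ~> fun (γ : Type0) => fun (β : γ) => fun (ρ : γ) => fun (σ : Eq γ β ρ) => refl γ ρ
inferred type:
  forall (γ : Type0), forall (β : γ), forall (ρ : γ), Eq γ β ρ -> Eq γ ρ ρ


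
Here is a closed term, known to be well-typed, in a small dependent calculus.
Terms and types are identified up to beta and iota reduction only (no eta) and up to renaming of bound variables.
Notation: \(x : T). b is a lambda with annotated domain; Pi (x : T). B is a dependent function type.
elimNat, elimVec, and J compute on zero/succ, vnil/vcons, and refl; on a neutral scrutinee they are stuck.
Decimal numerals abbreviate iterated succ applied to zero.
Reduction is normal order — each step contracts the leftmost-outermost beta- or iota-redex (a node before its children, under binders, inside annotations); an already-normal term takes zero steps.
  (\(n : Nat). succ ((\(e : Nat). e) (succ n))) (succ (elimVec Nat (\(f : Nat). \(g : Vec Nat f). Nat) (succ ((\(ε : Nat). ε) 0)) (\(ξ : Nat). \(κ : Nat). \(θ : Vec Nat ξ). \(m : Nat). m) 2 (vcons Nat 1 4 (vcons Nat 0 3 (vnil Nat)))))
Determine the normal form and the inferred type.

resulting normal form:
  4
the term's type:
  Nat
observation: the leftmost-outermost redex is a beta-redex, and normalization takes 14 steps.


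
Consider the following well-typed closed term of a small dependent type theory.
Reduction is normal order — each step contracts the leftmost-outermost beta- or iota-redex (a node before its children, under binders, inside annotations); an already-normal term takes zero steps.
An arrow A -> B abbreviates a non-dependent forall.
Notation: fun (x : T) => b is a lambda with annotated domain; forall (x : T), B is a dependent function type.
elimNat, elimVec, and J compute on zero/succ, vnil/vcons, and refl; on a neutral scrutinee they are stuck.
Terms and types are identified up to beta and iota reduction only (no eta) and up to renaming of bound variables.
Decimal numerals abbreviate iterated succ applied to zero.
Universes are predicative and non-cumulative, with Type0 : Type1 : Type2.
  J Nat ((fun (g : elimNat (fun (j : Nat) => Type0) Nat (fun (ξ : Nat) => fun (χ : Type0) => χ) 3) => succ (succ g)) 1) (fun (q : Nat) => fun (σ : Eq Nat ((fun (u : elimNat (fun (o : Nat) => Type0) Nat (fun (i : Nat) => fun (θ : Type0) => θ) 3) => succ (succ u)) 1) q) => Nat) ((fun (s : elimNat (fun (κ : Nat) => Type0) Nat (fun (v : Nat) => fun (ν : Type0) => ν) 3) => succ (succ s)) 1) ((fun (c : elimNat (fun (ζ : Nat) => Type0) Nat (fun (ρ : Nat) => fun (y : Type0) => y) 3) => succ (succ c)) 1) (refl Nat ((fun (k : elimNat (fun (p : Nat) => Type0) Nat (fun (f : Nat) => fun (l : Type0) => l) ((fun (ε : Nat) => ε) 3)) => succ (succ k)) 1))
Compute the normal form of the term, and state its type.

normal form:
  3
type:
  Nat
observation: the leftmost-outermost redex is a J iota-redex, and normalization takes 2 steps.


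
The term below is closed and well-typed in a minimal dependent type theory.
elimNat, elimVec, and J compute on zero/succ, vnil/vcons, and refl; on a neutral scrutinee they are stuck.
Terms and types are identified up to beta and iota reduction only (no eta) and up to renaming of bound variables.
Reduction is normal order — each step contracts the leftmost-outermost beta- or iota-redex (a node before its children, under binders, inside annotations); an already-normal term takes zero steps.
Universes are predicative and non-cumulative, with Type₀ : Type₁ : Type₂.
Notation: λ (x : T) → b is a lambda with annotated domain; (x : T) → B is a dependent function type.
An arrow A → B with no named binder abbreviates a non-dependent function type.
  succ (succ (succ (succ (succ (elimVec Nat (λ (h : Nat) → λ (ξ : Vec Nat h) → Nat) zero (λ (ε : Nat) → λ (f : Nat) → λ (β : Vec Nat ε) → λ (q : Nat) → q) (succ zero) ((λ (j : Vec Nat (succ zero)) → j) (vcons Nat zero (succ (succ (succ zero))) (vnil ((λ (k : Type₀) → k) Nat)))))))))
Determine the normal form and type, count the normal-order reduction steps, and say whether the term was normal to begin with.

resulting normal form:
  succ (succ (succ (succ (succ zero))))
type:
  Nat
steps to reach normal form (normal order): 7
term was already normal: no
first redex: a beta-redex


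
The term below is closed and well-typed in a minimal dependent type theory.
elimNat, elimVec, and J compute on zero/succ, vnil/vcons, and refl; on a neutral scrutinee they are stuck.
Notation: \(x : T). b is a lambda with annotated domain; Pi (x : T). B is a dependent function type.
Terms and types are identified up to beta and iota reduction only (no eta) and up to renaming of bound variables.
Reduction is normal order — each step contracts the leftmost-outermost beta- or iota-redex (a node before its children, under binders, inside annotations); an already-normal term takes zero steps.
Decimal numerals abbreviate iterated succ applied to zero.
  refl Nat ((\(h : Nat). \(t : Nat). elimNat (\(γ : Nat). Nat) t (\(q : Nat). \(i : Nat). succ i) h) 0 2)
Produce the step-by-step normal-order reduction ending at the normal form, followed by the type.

normal-order reduction sequence:
  refl Nat ((\(h : Nat). \(t : Nat). elimNat (\(γ : Nat). Nat) t (\(q : Nat). \(i : Nat). succ i) h) 0 2)
  ~> refl Nat ((\(h : Nat). elimNat (\(t : Nat). Nat) h (\(γ : Nat). \(q : Nat). succ q) 0) 2)
  ~> refl Nat (elimNat (\(h : Nat). Nat) 2 (\(t : Nat). \(γ : Nat). succ γ) 0)
  ~> refl Nat 2
the term's type:
  Eq Nat 2 2


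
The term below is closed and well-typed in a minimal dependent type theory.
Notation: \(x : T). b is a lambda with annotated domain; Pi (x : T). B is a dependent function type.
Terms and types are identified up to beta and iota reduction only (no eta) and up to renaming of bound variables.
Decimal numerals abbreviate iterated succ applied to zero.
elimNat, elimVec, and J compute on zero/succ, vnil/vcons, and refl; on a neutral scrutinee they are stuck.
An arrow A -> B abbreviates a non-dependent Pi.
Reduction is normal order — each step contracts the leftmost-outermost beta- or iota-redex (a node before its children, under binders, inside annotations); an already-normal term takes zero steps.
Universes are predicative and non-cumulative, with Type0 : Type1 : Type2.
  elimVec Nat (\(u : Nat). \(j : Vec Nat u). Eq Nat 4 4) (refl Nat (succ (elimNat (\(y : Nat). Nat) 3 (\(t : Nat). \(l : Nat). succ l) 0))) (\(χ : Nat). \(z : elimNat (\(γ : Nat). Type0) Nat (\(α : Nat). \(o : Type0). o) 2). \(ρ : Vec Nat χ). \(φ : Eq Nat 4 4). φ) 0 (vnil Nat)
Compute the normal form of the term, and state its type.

reduced normal form:
  refl Nat 4
type:
  Eq Nat 4 4
observation: reduction starts at an elimVec iota-redex, and 2 normal-order steps reach the normal form.


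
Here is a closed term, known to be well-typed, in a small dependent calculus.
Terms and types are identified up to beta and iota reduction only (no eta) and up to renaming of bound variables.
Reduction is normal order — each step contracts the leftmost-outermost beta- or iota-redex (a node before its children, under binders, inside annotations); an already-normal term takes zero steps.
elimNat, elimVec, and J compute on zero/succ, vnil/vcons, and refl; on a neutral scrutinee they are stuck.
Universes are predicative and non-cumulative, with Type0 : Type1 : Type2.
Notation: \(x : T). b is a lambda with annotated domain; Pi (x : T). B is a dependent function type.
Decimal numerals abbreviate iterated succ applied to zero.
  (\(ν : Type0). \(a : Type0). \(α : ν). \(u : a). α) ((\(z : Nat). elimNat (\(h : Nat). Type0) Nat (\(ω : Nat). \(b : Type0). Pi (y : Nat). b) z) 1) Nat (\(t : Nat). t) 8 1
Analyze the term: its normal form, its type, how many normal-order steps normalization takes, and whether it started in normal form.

reduced normal form:
  1
the term's type:
  Nat
normal-order step count: 5
term was already normal: no
first contracted redex: a beta-redex


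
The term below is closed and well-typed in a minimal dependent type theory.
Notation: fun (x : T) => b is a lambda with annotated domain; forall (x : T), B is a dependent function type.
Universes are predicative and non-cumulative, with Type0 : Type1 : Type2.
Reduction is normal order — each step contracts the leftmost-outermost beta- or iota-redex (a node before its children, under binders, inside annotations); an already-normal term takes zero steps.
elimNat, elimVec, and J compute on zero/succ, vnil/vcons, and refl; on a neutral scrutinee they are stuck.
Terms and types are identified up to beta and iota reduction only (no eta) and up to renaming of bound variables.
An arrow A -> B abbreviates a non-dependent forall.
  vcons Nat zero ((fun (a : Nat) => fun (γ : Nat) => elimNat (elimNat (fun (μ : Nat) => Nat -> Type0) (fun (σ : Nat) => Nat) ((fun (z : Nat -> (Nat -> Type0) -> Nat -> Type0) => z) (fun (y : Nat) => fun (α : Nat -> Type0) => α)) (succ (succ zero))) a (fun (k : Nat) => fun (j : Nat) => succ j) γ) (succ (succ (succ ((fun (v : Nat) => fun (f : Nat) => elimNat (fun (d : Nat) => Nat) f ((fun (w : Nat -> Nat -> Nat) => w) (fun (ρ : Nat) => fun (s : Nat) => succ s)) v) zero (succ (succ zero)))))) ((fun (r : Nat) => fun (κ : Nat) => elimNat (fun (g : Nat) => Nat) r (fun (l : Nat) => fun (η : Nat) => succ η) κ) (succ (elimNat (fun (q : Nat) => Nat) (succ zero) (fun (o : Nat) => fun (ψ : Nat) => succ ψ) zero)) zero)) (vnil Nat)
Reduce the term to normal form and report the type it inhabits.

resulting normal form:
  vcons Nat zero (succ (succ (succ (succ (succ (succ (succ zero))))))) (vnil Nat)
the term's type:
  Vec Nat (succ zero)


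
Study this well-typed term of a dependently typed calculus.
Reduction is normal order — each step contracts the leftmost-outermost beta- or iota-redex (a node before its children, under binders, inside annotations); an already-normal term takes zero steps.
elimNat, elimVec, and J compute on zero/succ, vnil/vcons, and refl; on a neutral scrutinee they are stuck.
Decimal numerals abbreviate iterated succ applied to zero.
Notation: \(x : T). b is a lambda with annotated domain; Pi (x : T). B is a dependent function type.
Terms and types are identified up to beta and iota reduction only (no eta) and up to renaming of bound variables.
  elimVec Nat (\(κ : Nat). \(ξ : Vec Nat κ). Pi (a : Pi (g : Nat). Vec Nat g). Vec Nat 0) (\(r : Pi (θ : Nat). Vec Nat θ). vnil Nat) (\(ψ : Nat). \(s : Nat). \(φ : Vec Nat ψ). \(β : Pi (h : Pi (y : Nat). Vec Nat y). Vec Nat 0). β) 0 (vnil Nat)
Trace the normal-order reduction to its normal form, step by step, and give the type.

normal-order reduction:
  elimVec Nat (\(κ : Nat). \(ξ : Vec Nat κ). Pi (a : Pi (g : Nat). Vec Nat g). Vec Nat 0) (\(r : Pi (θ : Nat). Vec Nat θ). vnil Nat) (\(ψ : Nat). \(s : Nat). \(φ : Vec Nat ψ). \(β : Pi (h : Pi (y : Nat). Vec Nat y). Vec Nat 0). β) 0 (vnil Nat)
  ~> \(κ : Pi (ξ : Nat). Vec Nat ξ). vnil Nat
the term's type:
  Pi (κ : Pi (ξ : Nat). Vec Nat ξ). Vec Nat 0


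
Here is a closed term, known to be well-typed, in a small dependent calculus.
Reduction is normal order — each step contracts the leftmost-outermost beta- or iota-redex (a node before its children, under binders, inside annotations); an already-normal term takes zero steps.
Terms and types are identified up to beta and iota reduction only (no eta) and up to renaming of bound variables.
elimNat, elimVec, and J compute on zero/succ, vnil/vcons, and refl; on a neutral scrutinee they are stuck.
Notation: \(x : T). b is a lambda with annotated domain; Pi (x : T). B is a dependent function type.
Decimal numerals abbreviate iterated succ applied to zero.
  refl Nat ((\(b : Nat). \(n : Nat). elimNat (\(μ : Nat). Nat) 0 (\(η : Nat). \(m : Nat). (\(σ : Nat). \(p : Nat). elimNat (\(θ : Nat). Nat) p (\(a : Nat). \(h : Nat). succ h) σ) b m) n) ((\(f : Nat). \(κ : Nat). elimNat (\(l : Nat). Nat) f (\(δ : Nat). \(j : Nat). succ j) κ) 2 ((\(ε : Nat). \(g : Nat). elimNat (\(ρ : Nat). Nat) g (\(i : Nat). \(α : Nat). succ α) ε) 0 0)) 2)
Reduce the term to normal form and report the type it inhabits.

reduced normal form:
  refl Nat 4
type:
  Eq Nat 4 4


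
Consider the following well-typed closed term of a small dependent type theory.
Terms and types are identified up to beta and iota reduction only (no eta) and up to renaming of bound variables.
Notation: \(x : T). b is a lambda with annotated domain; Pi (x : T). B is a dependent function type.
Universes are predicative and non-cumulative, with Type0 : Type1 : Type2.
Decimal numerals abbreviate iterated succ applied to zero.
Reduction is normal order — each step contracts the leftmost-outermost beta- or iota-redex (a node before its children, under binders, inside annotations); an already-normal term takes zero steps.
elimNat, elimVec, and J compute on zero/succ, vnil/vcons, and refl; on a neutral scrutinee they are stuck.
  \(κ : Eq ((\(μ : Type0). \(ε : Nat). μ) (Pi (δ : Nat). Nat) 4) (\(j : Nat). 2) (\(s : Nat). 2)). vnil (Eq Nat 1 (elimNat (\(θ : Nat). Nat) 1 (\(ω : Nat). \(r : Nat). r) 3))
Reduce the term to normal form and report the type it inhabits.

reduced normal form:
  \(κ : Eq (Pi (μ : Nat). Nat) (\(ε : Nat). 2) (\(δ : Nat). 2)). vnil (Eq Nat 1 1)
inferred type:
  Pi (κ : Eq (Pi (μ : Nat). Nat) (\(ε : Nat). 2) (\(δ : Nat). 2)). Vec (Eq Nat 1 1) 0
observation: contracting a beta-redex first, the term normalizes in 12 steps.
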